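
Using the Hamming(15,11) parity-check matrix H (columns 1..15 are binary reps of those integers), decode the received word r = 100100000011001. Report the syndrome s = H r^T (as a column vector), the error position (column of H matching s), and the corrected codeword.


s = (1, 1, 0, 1)^T, error position = 13, corrected codeword c = 100100000011101

Compute s = H r^T mod 2 one row at a time:
  s_1 = 0 + 0 + 0 + 1 + 1 + 0 + 0 + 1 = 3 ≡ 1 (mod 2).
  s_2 = 1 + 0 + 0 + 0 + 1 + 0 + 0 + 1 = 3 ≡ 1 (mod 2).
  s_3 = 0 + 0 + 0 + 0 + 0 + 1 + 0 + 1 = 2 ≡ 0 (mod 2).
  s_4 = 1 + 0 + 0 + 0 + 0 + 1 + 0 + 1 = 3 ≡ 1 (mod 2).
s = (1, 1, 0, 1)^T — this equals column 13 of H (binary 1101), so error is at position 13.
Correct: flip bit 13 of r = 100100000011001 to get c = 100100000011101.


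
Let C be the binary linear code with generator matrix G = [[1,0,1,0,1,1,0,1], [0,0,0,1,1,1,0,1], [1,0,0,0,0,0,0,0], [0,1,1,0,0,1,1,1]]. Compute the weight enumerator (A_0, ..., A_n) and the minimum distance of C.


Weight distribution: A_0 = 1, A_1 = 1, A_2 = 1, A_3 = 2, A_4 = 3, A_5 = 5, A_6 = 3. Minimum distance d = 1.

Enumerate all 2^4 = 16 messages m ∈ F_2^4.
For each, compute codeword c = mG in F_2^8, then tally its weight.
  m = 0000 → c = 00000000, weight = 0.
  m = 1000 → c = 10101101, weight = 5.
  m = 0100 → c = 00011101, weight = 4.
  m = 1100 → c = 10110000, weight = 3.
  m = 0010 → c = 10000000, weight = 1.
  m = 1010 → c = 00101101, weight = 4.
  m = 0110 → c = 10011101, weight = 5.
  m = 1110 → c = 00110000, weight = 2.
  m = 0001 → c = 01100111, weight = 5.
  m = 1001 → c = 11001010, weight = 4.
  m = 0101 → c = 01111010, weight = 5.
  m = 1101 → c = 11010111, weight = 6.
  m = 0011 → c = 11100111, weight = 6.
  m = 1011 → c = 01001010, weight = 3.
  m = 0111 → c = 11111010, weight = 6.
  m = 1111 → c = 01010111, weight = 5.
Tally weights:
  weight 0: 1 codewords.
  weight 1: 1 codewords.
  weight 2: 1 codewords.
  weight 3: 2 codewords.
  weight 4: 3 codewords.
  weight 5: 5 codewords.
  weight 6: 3 codewords.
Minimum distance d = smallest w > 0 with A_w > 0 = 1.
Sanity: Σ A_w = 16 = 2^4 = 16 ✓.


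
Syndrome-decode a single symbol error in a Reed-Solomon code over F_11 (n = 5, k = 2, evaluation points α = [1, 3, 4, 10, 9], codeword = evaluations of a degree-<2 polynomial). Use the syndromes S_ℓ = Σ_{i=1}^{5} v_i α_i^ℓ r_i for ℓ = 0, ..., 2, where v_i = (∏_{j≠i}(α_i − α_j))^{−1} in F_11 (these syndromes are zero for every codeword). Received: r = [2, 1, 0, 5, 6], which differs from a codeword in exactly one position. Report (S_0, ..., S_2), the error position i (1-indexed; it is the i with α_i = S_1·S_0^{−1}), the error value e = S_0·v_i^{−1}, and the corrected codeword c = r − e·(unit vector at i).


S = (7, 7, 7), error at position 1, error magnitude e = 10, c = [3, 1, 0, 5, 6].

Step 1: column multipliers v_i = (∏_{j≠i}(α_i − α_j))^{−1} mod 11.
  i = 1 (α = 1): (1−3)(1−4)(1−10)(1−9) = (−2)·(−3)·(−9)·(−8) = 432 ≡ 3, so v_1 = 3^{−1} = 4 (mod 11).
  i = 2 (α = 3): (3−1)(3−4)(3−10)(3−9) = 2·(−1)·(−7)·(−6) = −84 ≡ 4, so v_2 = 4^{−1} = 3 (mod 11).
  i = 3 (α = 4): (4−1)(4−3)(4−10)(4−9) = 3·1·(−6)·(−5) = 90 ≡ 2, so v_3 = 2^{−1} = 6 (mod 11).
  i = 4 (α = 10): (10−1)(10−3)(10−4)(10−9) = 9·7·6·1 = 378 ≡ 4, so v_4 = 4^{−1} = 3 (mod 11).
  i = 5 (α = 9): (9−1)(9−3)(9−4)(9−10) = 8·6·5·(−1) = −240 ≡ 2, so v_5 = 2^{−1} = 6 (mod 11).
  v = [4, 3, 6, 3, 6].
Step 2: syndromes of r = [2, 1, 0, 5, 6] (all sums mod 11).
  S_0 = Σ v_i r_i = 4·2 + 3·1 + 6·0 + 3·5 + 6·6 = 62 ≡ 7.
  S_1 = Σ v_i α_i r_i = 4·1·2 + 3·3·1 + 6·4·0 + 3·10·5 + 6·9·6 = 491 ≡ 7.
  α_i^2 mod 11 = [1, 9, 5, 1, 4].
  S_2 = Σ v_i α_i^2 r_i = 4·1·2 + 3·9·1 + 6·5·0 + 3·1·5 + 6·4·6 = 194 ≡ 7.
  S = (7, 7, 7) ≠ 0, so r is not a codeword (an error is present).
Step 3: locate the error. For a single error e at position i, S_ℓ = v_i·e·α_i^ℓ, so α_err = S_1/S_0.
  S_0^{−1} = 7^{−1} = 8 (mod 11), so α_err = 7·8 = 56 ≡ 1 = α_1. Error position i = 1.
  Consistency check: S_2/S_1 = 7·8 = 56 ≡ 1 = α_err ✓ (single-error assumption holds).
Step 4: error magnitude e = S_0/v_1 = S_0·∏_{j≠1}(α_1 − α_j) = 7·3 = 21 ≡ 10 (mod 11).
Step 5: correct position 1: c_1 = r_1 − e = 2 − 10 ≡ 3 (mod 11). Hence c = [3, 1, 0, 5, 6].
  Check: interpolating c through the α_i gives m(x) = 4 + 10·x (degree < 2) with m(α_i) = c_i for every i, so c is indeed a codeword.


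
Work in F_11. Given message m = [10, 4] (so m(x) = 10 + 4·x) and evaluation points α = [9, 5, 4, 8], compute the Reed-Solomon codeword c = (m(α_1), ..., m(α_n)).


c = [2, 8, 4, 9]

Message polynomial: m(x) = 10 + 4·x (mod 11).
For each evaluation point α_i, compute m(α_i) mod 11:
  α_1 = 9: Horner steps 4 → 2, so m(9) = 2.
  α_2 = 5: Horner steps 4 → 8, so m(5) = 8.
  α_3 = 4: Horner steps 4 → 4, so m(4) = 4.
  α_4 = 8: Horner steps 4 → 9, so m(8) = 9.
Codeword c = [2, 8, 4, 9] ∈ F_11^4.


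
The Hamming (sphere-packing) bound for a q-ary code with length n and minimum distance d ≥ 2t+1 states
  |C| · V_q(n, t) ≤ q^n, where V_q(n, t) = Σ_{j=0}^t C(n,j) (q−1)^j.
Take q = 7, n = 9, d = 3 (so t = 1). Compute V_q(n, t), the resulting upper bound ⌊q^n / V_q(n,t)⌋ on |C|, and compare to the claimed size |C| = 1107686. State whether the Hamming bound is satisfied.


V_q(n, t) = 55, q^n = 40353607, Hamming bound = 733701, |C| = 1107686 > bound (violated).

Step 1: Compute V_q(n, t) = Σ_{j=0}^1 C(n, j) (q−1)^j.
  j = 0: C(9,0)·(6)^0 = 1·1 = 1.
  j = 1: C(9,1)·(6)^1 = 9·6 = 54.
  V_q(n, t) = 1 + 54 = 55.
Step 2: q^n = 7^9 = 40353607.
Step 3: Hamming bound ⌊q^n / V_q(n,t)⌋ = ⌊40353607/55⌋ = 733701.
Step 4: Compare |C| = 1107686 to 733701: violated.
The claimed |C| lies above the Hamming bound, so no 7-ary code of length 9 with d ≥ 3 can have 1107686 codewords.


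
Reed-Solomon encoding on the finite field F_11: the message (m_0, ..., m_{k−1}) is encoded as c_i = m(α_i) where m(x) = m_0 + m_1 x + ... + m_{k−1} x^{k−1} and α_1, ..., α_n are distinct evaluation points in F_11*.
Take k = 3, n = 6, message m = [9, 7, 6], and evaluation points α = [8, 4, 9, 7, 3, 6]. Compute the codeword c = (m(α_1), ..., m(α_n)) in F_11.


c = [9, 1, 8, 0, 7, 3]

Message polynomial: m(x) = 9 + 7·x + 6·x^2 (mod 11).
For each evaluation point α_i, compute m(α_i) mod 11:
  α_1 = 8: Horner steps 6 → 0 → 9, so m(8) = 9.
  α_2 = 4: Horner steps 6 → 9 → 1, so m(4) = 1.
  α_3 = 9: Horner steps 6 → 6 → 8, so m(9) = 8.
  α_4 = 7: Horner steps 6 → 5 → 0, so m(7) = 0.
  α_5 = 3: Horner steps 6 → 3 → 7, so m(3) = 7.
  α_6 = 6: Horner steps 6 → 10 → 3, so m(6) = 3.
Codeword c = [9, 1, 8, 0, 7, 3] ∈ F_11^6.


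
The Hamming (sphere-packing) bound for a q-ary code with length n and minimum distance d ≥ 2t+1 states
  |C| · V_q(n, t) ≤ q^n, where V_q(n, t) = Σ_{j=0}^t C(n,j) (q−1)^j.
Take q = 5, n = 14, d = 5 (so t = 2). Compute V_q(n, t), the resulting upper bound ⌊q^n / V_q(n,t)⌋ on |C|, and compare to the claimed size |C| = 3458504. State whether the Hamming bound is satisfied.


V_q(n, t) = 1513, q^n = 6103515625, Hamming bound = 4034048, |C| = 3458504 ≤ bound (satisfied).

Step 1: Compute V_q(n, t) = Σ_{j=0}^2 C(n, j) (q−1)^j.
  j = 0: C(14,0)·(4)^0 = 1·1 = 1.
  j = 1: C(14,1)·(4)^1 = 14·4 = 56.
  j = 2: C(14,2)·(4)^2 = 91·16 = 1456.
  V_q(n, t) = 1 + 56 + 1456 = 1513.
Step 2: q^n = 5^14 = 6103515625.
Step 3: Hamming bound ⌊q^n / V_q(n,t)⌋ = ⌊6103515625/1513⌋ = 4034048.
Step 4: Compare |C| = 3458504 to 4034048: satisfied.
The claimed |C| lies below the Hamming bound.


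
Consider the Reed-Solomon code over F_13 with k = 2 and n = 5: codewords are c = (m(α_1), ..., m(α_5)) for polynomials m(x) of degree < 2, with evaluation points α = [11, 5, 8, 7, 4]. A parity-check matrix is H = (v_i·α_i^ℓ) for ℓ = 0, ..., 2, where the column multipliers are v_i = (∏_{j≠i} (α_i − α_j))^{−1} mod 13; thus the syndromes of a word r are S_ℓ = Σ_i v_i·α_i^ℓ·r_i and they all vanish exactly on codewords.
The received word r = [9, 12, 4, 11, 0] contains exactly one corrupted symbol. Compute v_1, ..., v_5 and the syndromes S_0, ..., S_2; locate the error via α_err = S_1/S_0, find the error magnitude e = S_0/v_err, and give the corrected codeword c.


S = (12, 9, 10), error at position 5, error magnitude e = 7, c = [9, 12, 4, 11, 6].

Step 1: column multipliers v_i = (∏_{j≠i}(α_i − α_j))^{−1} mod 13.
  i = 1 (α = 11): (11−5)(11−8)(11−7)(11−4) = 6·3·4·7 = 504 ≡ 10, so v_1 = 10^{−1} = 4 (mod 13).
  i = 2 (α = 5): (5−11)(5−8)(5−7)(5−4) = (−6)·(−3)·(−2)·1 = −36 ≡ 3, so v_2 = 3^{−1} = 9 (mod 13).
  i = 3 (α = 8): (8−11)(8−5)(8−7)(8−4) = (−3)·3·1·4 = −36 ≡ 3, so v_3 = 3^{−1} = 9 (mod 13).
  i = 4 (α = 7): (7−11)(7−5)(7−8)(7−4) = (−4)·2·(−1)·3 = 24 ≡ 11, so v_4 = 11^{−1} = 6 (mod 13).
  i = 5 (α = 4): (4−11)(4−5)(4−8)(4−7) = (−7)·(−1)·(−4)·(−3) = 84 ≡ 6, so v_5 = 6^{−1} = 11 (mod 13).
  v = [4, 9, 9, 6, 11].
Step 2: syndromes of r = [9, 12, 4, 11, 0] (all sums mod 13).
  S_0 = Σ v_i r_i = 4·9 + 9·12 + 9·4 + 6·11 + 11·0 = 246 ≡ 12.
  S_1 = Σ v_i α_i r_i = 4·11·9 + 9·5·12 + 9·8·4 + 6·7·11 + 11·4·0 = 1686 ≡ 9.
  α_i^2 mod 13 = [4, 12, 12, 10, 3].
  S_2 = Σ v_i α_i^2 r_i = 4·4·9 + 9·12·12 + 9·12·4 + 6·10·11 + 11·3·0 = 2532 ≡ 10.
  S = (12, 9, 10) ≠ 0, so r is not a codeword (an error is present).
Step 3: locate the error. For a single error e at position i, S_ℓ = v_i·e·α_i^ℓ, so α_err = S_1/S_0.
  S_0^{−1} = 12^{−1} = 12 (mod 13), so α_err = 9·12 = 108 ≡ 4 = α_5. Error position i = 5.
  Consistency check: S_2/S_1 = 10·3 = 30 ≡ 4 = α_err ✓ (single-error assumption holds).
Step 4: error magnitude e = S_0/v_5 = S_0·∏_{j≠5}(α_5 − α_j) = 12·6 = 72 ≡ 7 (mod 13).
Step 5: correct position 5: c_5 = r_5 − e = 0 − 7 ≡ 6 (mod 13). Hence c = [9, 12, 4, 11, 6].
  Check: interpolating c through the α_i gives m(x) = 8 + 6·x (degree < 2) with m(α_i) = c_i for every i, so c is indeed a codeword.


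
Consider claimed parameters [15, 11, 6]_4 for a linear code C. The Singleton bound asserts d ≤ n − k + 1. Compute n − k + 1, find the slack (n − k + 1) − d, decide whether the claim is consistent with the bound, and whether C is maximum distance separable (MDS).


Singleton RHS = n − k + 1 = 5, slack = -1, bound violated (no such code; not MDS).

Singleton bound: d ≤ n − k + 1.
Here n = 15, k = 11, so n − k + 1 = 5.
Given d = 6, check d ≤ 5: NO.
Slack = (n − k + 1) − d = -1.
The slack is negative: d = 6 exceeds n − k + 1 = 5 by 1, so the Singleton bound is violated and no linear [15, 11, 6]_4 code can exist. In particular it is not MDS (MDS requires d = n − k + 1 exactly).
Description: the claimed parameters are [15, 11, 6]_4; such a code would be impossible (violates the Singleton bound).


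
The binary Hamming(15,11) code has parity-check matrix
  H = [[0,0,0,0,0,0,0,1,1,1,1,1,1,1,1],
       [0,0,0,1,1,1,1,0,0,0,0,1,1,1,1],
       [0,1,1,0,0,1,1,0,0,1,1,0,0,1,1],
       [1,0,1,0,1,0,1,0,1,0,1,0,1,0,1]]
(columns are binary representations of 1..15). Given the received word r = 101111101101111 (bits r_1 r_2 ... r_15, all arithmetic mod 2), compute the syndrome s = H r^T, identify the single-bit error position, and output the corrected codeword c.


s = (0, 0, 0, 1)^T, error position = 1, corrected codeword c = 001111101101111

Compute s = H r^T mod 2 one row at a time:
  s_1 = 0 + 1 + 1 + 0 + 1 + 1 + 1 + 1 = 6 ≡ 0 (mod 2).
  s_2 = 1 + 1 + 1 + 1 + 1 + 1 + 1 + 1 = 8 ≡ 0 (mod 2).
  s_3 = 0 + 1 + 1 + 1 + 1 + 0 + 1 + 1 = 6 ≡ 0 (mod 2).
  s_4 = 1 + 1 + 1 + 1 + 1 + 0 + 1 + 1 = 7 ≡ 1 (mod 2).
s = (0, 0, 0, 1)^T — this equals column 1 of H (binary 0001), so error is at position 1.
Correct: flip bit 1 of r = 101111101101111 to get c = 001111101101111.


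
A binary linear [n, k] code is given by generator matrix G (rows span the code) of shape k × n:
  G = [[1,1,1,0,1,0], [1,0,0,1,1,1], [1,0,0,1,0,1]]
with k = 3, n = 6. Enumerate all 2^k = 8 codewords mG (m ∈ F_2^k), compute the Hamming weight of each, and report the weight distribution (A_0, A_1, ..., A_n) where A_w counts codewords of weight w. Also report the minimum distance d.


Weight distribution: A_0 = 1, A_1 = 1, A_3 = 2, A_4 = 3, A_5 = 1. Minimum distance d = 1.

Enumerate all 2^3 = 8 messages m ∈ F_2^3.
For each, compute codeword c = mG in F_2^6, then tally its weight.
  m = 000 → c = 000000, weight = 0.
  m = 100 → c = 111010, weight = 4.
  m = 010 → c = 100111, weight = 4.
  m = 110 → c = 011101, weight = 4.
  m = 001 → c = 100101, weight = 3.
  m = 101 → c = 011111, weight = 5.
  m = 011 → c = 000010, weight = 1.
  m = 111 → c = 111000, weight = 3.
Tally weights:
  weight 0: 1 codewords.
  weight 1: 1 codewords.
  weight 3: 2 codewords.
  weight 4: 3 codewords.
  weight 5: 1 codewords.
Minimum distance d = smallest w > 0 with A_w > 0 = 1.
Sanity: Σ A_w = 8 = 2^3 = 8 ✓.


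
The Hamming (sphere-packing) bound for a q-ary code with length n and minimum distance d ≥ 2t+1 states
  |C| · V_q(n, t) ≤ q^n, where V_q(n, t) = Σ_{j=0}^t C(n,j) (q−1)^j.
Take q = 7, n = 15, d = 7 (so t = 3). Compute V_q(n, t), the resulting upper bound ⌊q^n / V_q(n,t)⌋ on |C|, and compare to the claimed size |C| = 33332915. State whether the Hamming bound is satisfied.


V_q(n, t) = 102151, q^n = 4747561509943, Hamming bound = 46475918, |C| = 33332915 ≤ bound (satisfied).

Step 1: Compute V_q(n, t) = Σ_{j=0}^3 C(n, j) (q−1)^j.
  j = 0: C(15,0)·(6)^0 = 1·1 = 1.
  j = 1: C(15,1)·(6)^1 = 15·6 = 90.
  j = 2: C(15,2)·(6)^2 = 105·36 = 3780.
  j = 3: C(15,3)·(6)^3 = 455·216 = 98280.
  V_q(n, t) = 1 + 90 + 3780 + 98280 = 102151.
Step 2: q^n = 7^15 = 4747561509943.
Step 3: Hamming bound ⌊q^n / V_q(n,t)⌋ = ⌊4747561509943/102151⌋ = 46475918.
Step 4: Compare |C| = 33332915 to 46475918: satisfied.
The claimed |C| lies below the Hamming bound.


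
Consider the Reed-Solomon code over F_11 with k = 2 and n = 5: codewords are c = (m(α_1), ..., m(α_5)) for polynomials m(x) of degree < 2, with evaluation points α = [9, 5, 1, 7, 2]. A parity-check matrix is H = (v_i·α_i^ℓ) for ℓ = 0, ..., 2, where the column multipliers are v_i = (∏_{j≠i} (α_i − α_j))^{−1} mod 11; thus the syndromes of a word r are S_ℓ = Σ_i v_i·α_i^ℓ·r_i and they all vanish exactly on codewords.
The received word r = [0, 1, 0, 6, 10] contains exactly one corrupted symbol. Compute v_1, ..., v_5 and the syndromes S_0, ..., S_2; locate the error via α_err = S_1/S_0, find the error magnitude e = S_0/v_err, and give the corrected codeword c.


S = (4, 4, 4), error at position 3, error magnitude e = 9, c = [0, 1, 2, 6, 10].

Step 1: column multipliers v_i = (∏_{j≠i}(α_i − α_j))^{−1} mod 11.
  i = 1 (α = 9): (9−5)(9−1)(9−7)(9−2) = 4·8·2·7 = 448 ≡ 8, so v_1 = 8^{−1} = 7 (mod 11).
  i = 2 (α = 5): (5−9)(5−1)(5−7)(5−2) = (−4)·4·(−2)·3 = 96 ≡ 8, so v_2 = 8^{−1} = 7 (mod 11).
  i = 3 (α = 1): (1−9)(1−5)(1−7)(1−2) = (−8)·(−4)·(−6)·(−1) = 192 ≡ 5, so v_3 = 5^{−1} = 9 (mod 11).
  i = 4 (α = 7): (7−9)(7−5)(7−1)(7−2) = (−2)·2·6·5 = −120 ≡ 1, so v_4 = 1^{−1} = 1 (mod 11).
  i = 5 (α = 2): (2−9)(2−5)(2−1)(2−7) = (−7)·(−3)·1·(−5) = −105 ≡ 5, so v_5 = 5^{−1} = 9 (mod 11).
  v = [7, 7, 9, 1, 9].
Step 2: syndromes of r = [0, 1, 0, 6, 10] (all sums mod 11).
  S_0 = Σ v_i r_i = 7·0 + 7·1 + 9·0 + 1·6 + 9·10 = 103 ≡ 4.
  S_1 = Σ v_i α_i r_i = 7·9·0 + 7·5·1 + 9·1·0 + 1·7·6 + 9·2·10 = 257 ≡ 4.
  α_i^2 mod 11 = [4, 3, 1, 5, 4].
  S_2 = Σ v_i α_i^2 r_i = 7·4·0 + 7·3·1 + 9·1·0 + 1·5·6 + 9·4·10 = 411 ≡ 4.
  S = (4, 4, 4) ≠ 0, so r is not a codeword (an error is present).
Step 3: locate the error. For a single error e at position i, S_ℓ = v_i·e·α_i^ℓ, so α_err = S_1/S_0.
  S_0^{−1} = 4^{−1} = 3 (mod 11), so α_err = 4·3 = 12 ≡ 1 = α_3. Error position i = 3.
  Consistency check: S_2/S_1 = 4·3 = 12 ≡ 1 = α_err ✓ (single-error assumption holds).
Step 4: error magnitude e = S_0/v_3 = S_0·∏_{j≠3}(α_3 − α_j) = 4·5 = 20 ≡ 9 (mod 11).
Step 5: correct position 3: c_3 = r_3 − e = 0 − 9 ≡ 2 (mod 11). Hence c = [0, 1, 2, 6, 10].
  Check: interpolating c through the α_i gives m(x) = 5 + 8·x (degree < 2) with m(α_i) = c_i for every i, so c is indeed a codeword.


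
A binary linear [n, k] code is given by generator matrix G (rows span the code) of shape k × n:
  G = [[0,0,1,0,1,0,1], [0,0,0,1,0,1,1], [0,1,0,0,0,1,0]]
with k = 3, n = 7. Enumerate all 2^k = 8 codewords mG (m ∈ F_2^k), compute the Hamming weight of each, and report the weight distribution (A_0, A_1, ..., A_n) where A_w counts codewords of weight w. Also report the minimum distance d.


Weight distribution: A_0 = 1, A_2 = 1, A_3 = 3, A_4 = 2, A_5 = 1. Minimum distance d = 2.

Enumerate all 2^3 = 8 messages m ∈ F_2^3.
For each, compute codeword c = mG in F_2^7, then tally its weight.
  m = 000 → c = 0000000, weight = 0.
  m = 100 → c = 0010101, weight = 3.
  m = 010 → c = 0001011, weight = 3.
  m = 110 → c = 0011110, weight = 4.
  m = 001 → c = 0100010, weight = 2.
  m = 101 → c = 0110111, weight = 5.
  m = 011 → c = 0101001, weight = 3.
  m = 111 → c = 0111100, weight = 4.
Tally weights:
  weight 0: 1 codewords.
  weight 2: 1 codewords.
  weight 3: 3 codewords.
  weight 4: 2 codewords.
  weight 5: 1 codewords.
Minimum distance d = smallest w > 0 with A_w > 0 = 2.
Sanity: Σ A_w = 8 = 2^3 = 8 ✓.


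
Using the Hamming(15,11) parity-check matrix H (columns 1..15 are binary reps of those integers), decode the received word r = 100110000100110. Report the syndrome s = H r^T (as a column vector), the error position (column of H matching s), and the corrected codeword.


s = (1, 0, 0, 1)^T, error position = 9, corrected codeword c = 100110001100110

Compute s = H r^T mod 2 one row at a time:
  s_1 = 0 + 0 + 1 + 0 + 0 + 1 + 1 + 0 = 3 ≡ 1 (mod 2).
  s_2 = 1 + 1 + 0 + 0 + 0 + 1 + 1 + 0 = 4 ≡ 0 (mod 2).
  s_3 = 0 + 0 + 0 + 0 + 1 + 0 + 1 + 0 = 2 ≡ 0 (mod 2).
  s_4 = 1 + 0 + 1 + 0 + 0 + 0 + 1 + 0 = 3 ≡ 1 (mod 2).
s = (1, 0, 0, 1)^T — this equals column 9 of H (binary 1001), so error is at position 9.
Correct: flip bit 9 of r = 100110000100110 to get c = 100110001100110.


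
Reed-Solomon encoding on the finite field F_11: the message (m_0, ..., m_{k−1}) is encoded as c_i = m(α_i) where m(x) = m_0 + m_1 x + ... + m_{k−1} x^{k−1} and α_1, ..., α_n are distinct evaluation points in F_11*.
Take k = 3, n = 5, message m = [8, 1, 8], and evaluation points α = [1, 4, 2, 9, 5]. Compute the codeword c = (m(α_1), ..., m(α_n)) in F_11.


c = [6, 8, 9, 5, 4]

Message polynomial: m(x) = 8 + 1·x + 8·x^2 (mod 11).
For each evaluation point α_i, compute m(α_i) mod 11:
  α_1 = 1: Horner steps 8 → 9 → 6, so m(1) = 6.
  α_2 = 4: Horner steps 8 → 0 → 8, so m(4) = 8.
  α_3 = 2: Horner steps 8 → 6 → 9, so m(2) = 9.
  α_4 = 9: Horner steps 8 → 7 → 5, so m(9) = 5.
  α_5 = 5: Horner steps 8 → 8 → 4, so m(5) = 4.
Codeword c = [6, 8, 9, 5, 4] ∈ F_11^5.


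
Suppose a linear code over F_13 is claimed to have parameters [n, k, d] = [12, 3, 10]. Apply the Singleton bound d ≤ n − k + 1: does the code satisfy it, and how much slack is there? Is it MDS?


Singleton RHS = n − k + 1 = 10, slack = 0, bound satisfied, MDS.

Singleton bound: d ≤ n − k + 1.
Here n = 12, k = 3, so n − k + 1 = 10.
Given d = 10, check d ≤ 10: YES.
Slack = (n − k + 1) − d = 0.
The code is MDS (slack = 0).
Description: the claimed parameters are [12, 3, 10]_13; such a code would be MDS (meets Singleton bound).


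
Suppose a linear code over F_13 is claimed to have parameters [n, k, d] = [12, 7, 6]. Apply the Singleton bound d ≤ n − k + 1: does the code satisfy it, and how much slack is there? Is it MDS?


Singleton RHS = n − k + 1 = 6, slack = 0, bound satisfied, MDS.

Singleton bound: d ≤ n − k + 1.
Here n = 12, k = 7, so n − k + 1 = 6.
Given d = 6, check d ≤ 6: YES.
Slack = (n − k + 1) − d = 0.
The code is MDS (slack = 0).
Description: the claimed parameters are [12, 7, 6]_13; such a code would be MDS (meets Singleton bound).


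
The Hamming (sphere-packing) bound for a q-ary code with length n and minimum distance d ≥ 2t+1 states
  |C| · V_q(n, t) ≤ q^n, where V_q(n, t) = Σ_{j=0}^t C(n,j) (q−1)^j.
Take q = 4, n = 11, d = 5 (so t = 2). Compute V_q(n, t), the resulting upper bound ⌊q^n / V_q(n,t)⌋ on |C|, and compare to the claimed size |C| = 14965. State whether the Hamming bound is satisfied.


V_q(n, t) = 529, q^n = 4194304, Hamming bound = 7928, |C| = 14965 > bound (violated).

Step 1: Compute V_q(n, t) = Σ_{j=0}^2 C(n, j) (q−1)^j.
  j = 0: C(11,0)·(3)^0 = 1·1 = 1.
  j = 1: C(11,1)·(3)^1 = 11·3 = 33.
  j = 2: C(11,2)·(3)^2 = 55·9 = 495.
  V_q(n, t) = 1 + 33 + 495 = 529.
Step 2: q^n = 4^11 = 4194304.
Step 3: Hamming bound ⌊q^n / V_q(n,t)⌋ = ⌊4194304/529⌋ = 7928.
Step 4: Compare |C| = 14965 to 7928: violated.
The claimed |C| lies above the Hamming bound, so no 4-ary code of length 11 with d ≥ 5 can have 14965 codewords.


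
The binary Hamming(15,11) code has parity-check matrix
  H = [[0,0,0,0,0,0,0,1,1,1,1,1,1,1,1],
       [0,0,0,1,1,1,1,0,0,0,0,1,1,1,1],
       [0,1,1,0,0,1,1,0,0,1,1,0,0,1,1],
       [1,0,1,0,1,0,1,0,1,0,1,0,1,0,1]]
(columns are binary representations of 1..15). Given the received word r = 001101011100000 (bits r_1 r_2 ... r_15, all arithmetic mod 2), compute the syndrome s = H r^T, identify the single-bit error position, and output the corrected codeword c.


s = (1, 0, 1, 0)^T, error position = 10, corrected codeword c = 001101011000000

Compute s = H r^T mod 2 one row at a time:
  s_1 = 1 + 1 + 1 + 0 + 0 + 0 + 0 + 0 = 3 ≡ 1 (mod 2).
  s_2 = 1 + 0 + 1 + 0 + 0 + 0 + 0 + 0 = 2 ≡ 0 (mod 2).
  s_3 = 0 + 1 + 1 + 0 + 1 + 0 + 0 + 0 = 3 ≡ 1 (mod 2).
  s_4 = 0 + 1 + 0 + 0 + 1 + 0 + 0 + 0 = 2 ≡ 0 (mod 2).
s = (1, 0, 1, 0)^T — this equals column 10 of H (binary 1010), so error is at position 10.
Correct: flip bit 10 of r = 001101011100000 to get c = 001101011000000.


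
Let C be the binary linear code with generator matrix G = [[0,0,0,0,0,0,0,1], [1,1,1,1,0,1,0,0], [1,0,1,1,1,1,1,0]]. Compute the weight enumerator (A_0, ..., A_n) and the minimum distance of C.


Weight distribution: A_0 = 1, A_1 = 1, A_3 = 1, A_4 = 1, A_5 = 1, A_6 = 2, A_7 = 1. Minimum distance d = 1.

Enumerate all 2^3 = 8 messages m ∈ F_2^3.
For each, compute codeword c = mG in F_2^8, then tally its weight.
  m = 000 → c = 00000000, weight = 0.
  m = 100 → c = 00000001, weight = 1.
  m = 010 → c = 11110100, weight = 5.
  m = 110 → c = 11110101, weight = 6.
  m = 001 → c = 10111110, weight = 6.
  m = 101 → c = 10111111, weight = 7.
  m = 011 → c = 01001010, weight = 3.
  m = 111 → c = 01001011, weight = 4.
Tally weights:
  weight 0: 1 codewords.
  weight 1: 1 codewords.
  weight 3: 1 codewords.
  weight 4: 1 codewords.
  weight 5: 1 codewords.
  weight 6: 2 codewords.
  weight 7: 1 codewords.
Minimum distance d = smallest w > 0 with A_w > 0 = 1.
Sanity: Σ A_w = 8 = 2^3 = 8 ✓.


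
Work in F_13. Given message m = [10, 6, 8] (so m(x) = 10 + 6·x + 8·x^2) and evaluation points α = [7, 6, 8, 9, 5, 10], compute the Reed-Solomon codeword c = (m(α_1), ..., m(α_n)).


c = [2, 9, 11, 10, 6, 12]

Message polynomial: m(x) = 10 + 6·x + 8·x^2 (mod 13).
For each evaluation point α_i, compute m(α_i) mod 13:
  α_1 = 7: Horner steps 8 → 10 → 2, so m(7) = 2.
  α_2 = 6: Horner steps 8 → 2 → 9, so m(6) = 9.
  α_3 = 8: Horner steps 8 → 5 → 11, so m(8) = 11.
  α_4 = 9: Horner steps 8 → 0 → 10, so m(9) = 10.
  α_5 = 5: Horner steps 8 → 7 → 6, so m(5) = 6.
  α_6 = 10: Horner steps 8 → 8 → 12, so m(10) = 12.
Codeword c = [2, 9, 11, 10, 6, 12] ∈ F_13^6.


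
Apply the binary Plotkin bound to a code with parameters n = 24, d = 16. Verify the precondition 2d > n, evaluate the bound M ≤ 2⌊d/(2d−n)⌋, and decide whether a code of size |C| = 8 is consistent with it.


Plotkin bound M ≤ 4; given |C| = 8 > bound (violated).

Check applicability: 2d = 32, n = 24.
2d − n = 8 > 0, so Plotkin applies.
Compute d/(2d−n) = 16/8 ≈ 2.0000.
⌊d/(2d−n)⌋ = 2.
Plotkin bound: M ≤ 2·2 = 4.
Given |C| = 8, check: VIOLATED.
This |C| is above the Plotkin bound, so no binary code with n = 24, d = 16 and 8 codewords exists.


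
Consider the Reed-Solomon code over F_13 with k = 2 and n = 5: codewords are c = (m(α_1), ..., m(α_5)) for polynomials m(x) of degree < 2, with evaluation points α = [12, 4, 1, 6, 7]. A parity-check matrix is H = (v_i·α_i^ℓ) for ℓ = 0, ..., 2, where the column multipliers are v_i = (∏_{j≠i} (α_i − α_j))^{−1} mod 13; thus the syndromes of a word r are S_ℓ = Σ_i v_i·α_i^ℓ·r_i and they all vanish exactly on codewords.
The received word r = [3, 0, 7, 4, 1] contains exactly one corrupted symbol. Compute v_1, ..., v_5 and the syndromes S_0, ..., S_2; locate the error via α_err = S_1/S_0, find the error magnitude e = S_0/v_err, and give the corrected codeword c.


S = (8, 4, 2), error at position 5, error magnitude e = 8, c = [3, 0, 7, 4, 6].

Step 1: column multipliers v_i = (∏_{j≠i}(α_i − α_j))^{−1} mod 13.
  i = 1 (α = 12): (12−4)(12−1)(12−6)(12−7) = 8·11·6·5 = 2640 ≡ 1, so v_1 = 1^{−1} = 1 (mod 13).
  i = 2 (α = 4): (4−12)(4−1)(4−6)(4−7) = (−8)·3·(−2)·(−3) = −144 ≡ 12, so v_2 = 12^{−1} = 12 (mod 13).
  i = 3 (α = 1): (1−12)(1−4)(1−6)(1−7) = (−11)·(−3)·(−5)·(−6) = 990 ≡ 2, so v_3 = 2^{−1} = 7 (mod 13).
  i = 4 (α = 6): (6−12)(6−4)(6−1)(6−7) = (−6)·2·5·(−1) = 60 ≡ 8, so v_4 = 8^{−1} = 5 (mod 13).
  i = 5 (α = 7): (7−12)(7−4)(7−1)(7−6) = (−5)·3·6·1 = −90 ≡ 1, so v_5 = 1^{−1} = 1 (mod 13).
  v = [1, 12, 7, 5, 1].
Step 2: syndromes of r = [3, 0, 7, 4, 1] (all sums mod 13).
  S_0 = Σ v_i r_i = 1·3 + 12·0 + 7·7 + 5·4 + 1·1 = 73 ≡ 8.
  S_1 = Σ v_i α_i r_i = 1·12·3 + 12·4·0 + 7·1·7 + 5·6·4 + 1·7·1 = 212 ≡ 4.
  α_i^2 mod 13 = [1, 3, 1, 10, 10].
  S_2 = Σ v_i α_i^2 r_i = 1·1·3 + 12·3·0 + 7·1·7 + 5·10·4 + 1·10·1 = 262 ≡ 2.
  S = (8, 4, 2) ≠ 0, so r is not a codeword (an error is present).
Step 3: locate the error. For a single error e at position i, S_ℓ = v_i·e·α_i^ℓ, so α_err = S_1/S_0.
  S_0^{−1} = 8^{−1} = 5 (mod 13), so α_err = 4·5 = 20 ≡ 7 = α_5. Error position i = 5.
  Consistency check: S_2/S_1 = 2·10 = 20 ≡ 7 = α_err ✓ (single-error assumption holds).
Step 4: error magnitude e = S_0/v_5 = S_0·∏_{j≠5}(α_5 − α_j) = 8·1 = 8 ≡ 8 (mod 13).
Step 5: correct position 5: c_5 = r_5 − e = 1 − 8 ≡ 6 (mod 13). Hence c = [3, 0, 7, 4, 6].
  Check: interpolating c through the α_i gives m(x) = 5 + 2·x (degree < 2) with m(α_i) = c_i for every i, so c is indeed a codeword.


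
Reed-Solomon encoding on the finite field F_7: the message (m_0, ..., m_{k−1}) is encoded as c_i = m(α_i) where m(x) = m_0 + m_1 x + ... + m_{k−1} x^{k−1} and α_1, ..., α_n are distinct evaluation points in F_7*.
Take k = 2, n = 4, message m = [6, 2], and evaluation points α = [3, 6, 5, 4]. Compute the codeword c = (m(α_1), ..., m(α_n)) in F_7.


c = [5, 4, 2, 0]

Message polynomial: m(x) = 6 + 2·x (mod 7).
For each evaluation point α_i, compute m(α_i) mod 7:
  α_1 = 3: Horner steps 2 → 5, so m(3) = 5.
  α_2 = 6: Horner steps 2 → 4, so m(6) = 4.
  α_3 = 5: Horner steps 2 → 2, so m(5) = 2.
  α_4 = 4: Horner steps 2 → 0, so m(4) = 0.
Codeword c = [5, 4, 2, 0] ∈ F_7^4.


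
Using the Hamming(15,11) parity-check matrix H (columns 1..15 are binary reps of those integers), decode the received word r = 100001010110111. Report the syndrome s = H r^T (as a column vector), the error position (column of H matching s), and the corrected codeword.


s = (0, 0, 1, 0)^T, error position = 2, corrected codeword c = 110001010110111

Compute s = H r^T mod 2 one row at a time:
  s_1 = 1 + 0 + 1 + 1 + 0 + 1 + 1 + 1 = 6 ≡ 0 (mod 2).
  s_2 = 0 + 0 + 1 + 0 + 0 + 1 + 1 + 1 = 4 ≡ 0 (mod 2).
  s_3 = 0 + 0 + 1 + 0 + 1 + 1 + 1 + 1 = 5 ≡ 1 (mod 2).
  s_4 = 1 + 0 + 0 + 0 + 0 + 1 + 1 + 1 = 4 ≡ 0 (mod 2).
s = (0, 0, 1, 0)^T — this equals column 2 of H (binary 0010), so error is at position 2.
Correct: flip bit 2 of r = 100001010110111 to get c = 110001010110111.


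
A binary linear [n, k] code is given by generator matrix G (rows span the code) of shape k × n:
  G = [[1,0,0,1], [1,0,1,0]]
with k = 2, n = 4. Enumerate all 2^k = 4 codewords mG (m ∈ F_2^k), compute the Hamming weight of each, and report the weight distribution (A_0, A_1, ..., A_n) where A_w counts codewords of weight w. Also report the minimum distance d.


Weight distribution: A_0 = 1, A_2 = 3. Minimum distance d = 2.

Enumerate all 2^2 = 4 messages m ∈ F_2^2.
For each, compute codeword c = mG in F_2^4, then tally its weight.
  m = 00 → c = 0000, weight = 0.
  m = 10 → c = 1001, weight = 2.
  m = 01 → c = 1010, weight = 2.
  m = 11 → c = 0011, weight = 2.
Tally weights:
  weight 0: 1 codewords.
  weight 2: 3 codewords.
Minimum distance d = smallest w > 0 with A_w > 0 = 2.
Sanity: Σ A_w = 4 = 2^2 = 4 ✓.


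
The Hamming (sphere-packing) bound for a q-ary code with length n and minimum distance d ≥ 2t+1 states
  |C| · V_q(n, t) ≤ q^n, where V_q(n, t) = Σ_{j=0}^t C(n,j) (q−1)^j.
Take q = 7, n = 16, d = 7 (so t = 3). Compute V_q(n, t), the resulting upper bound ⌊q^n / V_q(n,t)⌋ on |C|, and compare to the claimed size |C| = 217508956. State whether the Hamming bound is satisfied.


V_q(n, t) = 125377, q^n = 33232930569601, Hamming bound = 265064011, |C| = 217508956 ≤ bound (satisfied).

Step 1: Compute V_q(n, t) = Σ_{j=0}^3 C(n, j) (q−1)^j.
  j = 0: C(16,0)·(6)^0 = 1·1 = 1.
  j = 1: C(16,1)·(6)^1 = 16·6 = 96.
  j = 2: C(16,2)·(6)^2 = 120·36 = 4320.
  j = 3: C(16,3)·(6)^3 = 560·216 = 120960.
  V_q(n, t) = 1 + 96 + 4320 + 120960 = 125377.
Step 2: q^n = 7^16 = 33232930569601.
Step 3: Hamming bound ⌊q^n / V_q(n,t)⌋ = ⌊33232930569601/125377⌋ = 265064011.
Step 4: Compare |C| = 217508956 to 265064011: satisfied.
The claimed |C| lies below the Hamming bound.


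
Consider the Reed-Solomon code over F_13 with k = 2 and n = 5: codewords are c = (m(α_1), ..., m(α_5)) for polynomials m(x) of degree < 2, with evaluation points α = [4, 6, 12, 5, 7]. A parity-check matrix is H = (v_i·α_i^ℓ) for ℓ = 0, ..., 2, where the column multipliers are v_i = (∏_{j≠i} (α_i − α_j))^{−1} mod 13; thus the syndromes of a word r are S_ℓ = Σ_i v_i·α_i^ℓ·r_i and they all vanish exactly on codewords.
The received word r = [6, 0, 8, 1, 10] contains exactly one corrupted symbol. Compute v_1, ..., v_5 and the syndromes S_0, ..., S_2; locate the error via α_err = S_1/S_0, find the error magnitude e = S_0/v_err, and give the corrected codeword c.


S = (2, 10, 11), error at position 4, error magnitude e = 11, c = [6, 0, 8, 3, 10].

Step 1: column multipliers v_i = (∏_{j≠i}(α_i − α_j))^{−1} mod 13.
  i = 1 (α = 4): (4−6)(4−12)(4−5)(4−7) = (−2)·(−8)·(−1)·(−3) = 48 ≡ 9, so v_1 = 9^{−1} = 3 (mod 13).
  i = 2 (α = 6): (6−4)(6−12)(6−5)(6−7) = 2·(−6)·1·(−1) = 12 ≡ 12, so v_2 = 12^{−1} = 12 (mod 13).
  i = 3 (α = 12): (12−4)(12−6)(12−5)(12−7) = 8·6·7·5 = 1680 ≡ 3, so v_3 = 3^{−1} = 9 (mod 13).
  i = 4 (α = 5): (5−4)(5−6)(5−12)(5−7) = 1·(−1)·(−7)·(−2) = −14 ≡ 12, so v_4 = 12^{−1} = 12 (mod 13).
  i = 5 (α = 7): (7−4)(7−6)(7−12)(7−5) = 3·1·(−5)·2 = −30 ≡ 9, so v_5 = 9^{−1} = 3 (mod 13).
  v = [3, 12, 9, 12, 3].
Step 2: syndromes of r = [6, 0, 8, 1, 10] (all sums mod 13).
  S_0 = Σ v_i r_i = 3·6 + 12·0 + 9·8 + 12·1 + 3·10 = 132 ≡ 2.
  S_1 = Σ v_i α_i r_i = 3·4·6 + 12·6·0 + 9·12·8 + 12·5·1 + 3·7·10 = 1206 ≡ 10.
  α_i^2 mod 13 = [3, 10, 1, 12, 10].
  S_2 = Σ v_i α_i^2 r_i = 3·3·6 + 12·10·0 + 9·1·8 + 12·12·1 + 3·10·10 = 570 ≡ 11.
  S = (2, 10, 11) ≠ 0, so r is not a codeword (an error is present).
Step 3: locate the error. For a single error e at position i, S_ℓ = v_i·e·α_i^ℓ, so α_err = S_1/S_0.
  S_0^{−1} = 2^{−1} = 7 (mod 13), so α_err = 10·7 = 70 ≡ 5 = α_4. Error position i = 4.
  Consistency check: S_2/S_1 = 11·4 = 44 ≡ 5 = α_err ✓ (single-error assumption holds).
Step 4: error magnitude e = S_0/v_4 = S_0·∏_{j≠4}(α_4 − α_j) = 2·12 = 24 ≡ 11 (mod 13).
Step 5: correct position 4: c_4 = r_4 − e = 1 − 11 ≡ 3 (mod 13). Hence c = [6, 0, 8, 3, 10].
  Check: interpolating c through the α_i gives m(x) = 5 + 10·x (degree < 2) with m(α_i) = c_i for every i, so c is indeed a codeword.


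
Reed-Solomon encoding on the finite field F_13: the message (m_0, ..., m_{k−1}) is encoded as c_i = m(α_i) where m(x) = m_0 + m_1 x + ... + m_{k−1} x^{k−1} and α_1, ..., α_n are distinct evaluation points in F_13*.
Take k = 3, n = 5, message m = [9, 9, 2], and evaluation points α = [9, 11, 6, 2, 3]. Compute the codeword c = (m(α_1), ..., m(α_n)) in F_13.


c = [5, 12, 5, 9, 2]

Message polynomial: m(x) = 9 + 9·x + 2·x^2 (mod 13).
For each evaluation point α_i, compute m(α_i) mod 13:
  α_1 = 9: Horner steps 2 → 1 → 5, so m(9) = 5.
  α_2 = 11: Horner steps 2 → 5 → 12, so m(11) = 12.
  α_3 = 6: Horner steps 2 → 8 → 5, so m(6) = 5.
  α_4 = 2: Horner steps 2 → 0 → 9, so m(2) = 9.
  α_5 = 3: Horner steps 2 → 2 → 2, so m(3) = 2.
Codeword c = [5, 12, 5, 9, 2] ∈ F_13^5.


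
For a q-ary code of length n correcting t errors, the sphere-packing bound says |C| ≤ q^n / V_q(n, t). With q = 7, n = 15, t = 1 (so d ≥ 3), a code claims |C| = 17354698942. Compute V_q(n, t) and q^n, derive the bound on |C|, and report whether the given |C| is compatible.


V_q(n, t) = 91, q^n = 4747561509943, Hamming bound = 52171005603, |C| = 17354698942 ≤ bound (satisfied).

Step 1: Compute V_q(n, t) = Σ_{j=0}^1 C(n, j) (q−1)^j.
  j = 0: C(15,0)·(6)^0 = 1·1 = 1.
  j = 1: C(15,1)·(6)^1 = 15·6 = 90.
  V_q(n, t) = 1 + 90 = 91.
Step 2: q^n = 7^15 = 4747561509943.
Step 3: Hamming bound ⌊q^n / V_q(n,t)⌋ = ⌊4747561509943/91⌋ = 52171005603.
Step 4: Compare |C| = 17354698942 to 52171005603: satisfied.
The claimed |C| lies below the Hamming bound.


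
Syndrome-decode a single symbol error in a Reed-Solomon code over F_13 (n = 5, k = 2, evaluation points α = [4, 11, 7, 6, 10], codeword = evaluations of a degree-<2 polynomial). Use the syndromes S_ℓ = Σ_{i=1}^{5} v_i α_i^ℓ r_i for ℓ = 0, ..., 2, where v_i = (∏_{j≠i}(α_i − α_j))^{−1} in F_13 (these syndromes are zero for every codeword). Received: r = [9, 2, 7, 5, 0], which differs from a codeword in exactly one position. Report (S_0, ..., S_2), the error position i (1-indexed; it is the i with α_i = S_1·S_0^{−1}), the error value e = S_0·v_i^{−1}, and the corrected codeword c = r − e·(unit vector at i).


S = (12, 9, 10), error at position 1, error magnitude e = 8, c = [1, 2, 7, 5, 0].

Step 1: column multipliers v_i = (∏_{j≠i}(α_i − α_j))^{−1} mod 13.
  i = 1 (α = 4): (4−11)(4−7)(4−6)(4−10) = (−7)·(−3)·(−2)·(−6) = 252 ≡ 5, so v_1 = 5^{−1} = 8 (mod 13).
  i = 2 (α = 11): (11−4)(11−7)(11−6)(11−10) = 7·4·5·1 = 140 ≡ 10, so v_2 = 10^{−1} = 4 (mod 13).
  i = 3 (α = 7): (7−4)(7−11)(7−6)(7−10) = 3·(−4)·1·(−3) = 36 ≡ 10, so v_3 = 10^{−1} = 4 (mod 13).
  i = 4 (α = 6): (6−4)(6−11)(6−7)(6−10) = 2·(−5)·(−1)·(−4) = −40 ≡ 12, so v_4 = 12^{−1} = 12 (mod 13).
  i = 5 (α = 10): (10−4)(10−11)(10−7)(10−6) = 6·(−1)·3·4 = −72 ≡ 6, so v_5 = 6^{−1} = 11 (mod 13).
  v = [8, 4, 4, 12, 11].
Step 2: syndromes of r = [9, 2, 7, 5, 0] (all sums mod 13).
  S_0 = Σ v_i r_i = 8·9 + 4·2 + 4·7 + 12·5 + 11·0 = 168 ≡ 12.
  S_1 = Σ v_i α_i r_i = 8·4·9 + 4·11·2 + 4·7·7 + 12·6·5 + 11·10·0 = 932 ≡ 9.
  α_i^2 mod 13 = [3, 4, 10, 10, 9].
  S_2 = Σ v_i α_i^2 r_i = 8·3·9 + 4·4·2 + 4·10·7 + 12·10·5 + 11·9·0 = 1128 ≡ 10.
  S = (12, 9, 10) ≠ 0, so r is not a codeword (an error is present).
Step 3: locate the error. For a single error e at position i, S_ℓ = v_i·e·α_i^ℓ, so α_err = S_1/S_0.
  S_0^{−1} = 12^{−1} = 12 (mod 13), so α_err = 9·12 = 108 ≡ 4 = α_1. Error position i = 1.
  Consistency check: S_2/S_1 = 10·3 = 30 ≡ 4 = α_err ✓ (single-error assumption holds).
Step 4: error magnitude e = S_0/v_1 = S_0·∏_{j≠1}(α_1 − α_j) = 12·5 = 60 ≡ 8 (mod 13).
Step 5: correct position 1: c_1 = r_1 − e = 9 − 8 ≡ 1 (mod 13). Hence c = [1, 2, 7, 5, 0].
  Check: interpolating c through the α_i gives m(x) = 6 + 2·x (degree < 2) with m(α_i) = c_i for every i, so c is indeed a codeword.


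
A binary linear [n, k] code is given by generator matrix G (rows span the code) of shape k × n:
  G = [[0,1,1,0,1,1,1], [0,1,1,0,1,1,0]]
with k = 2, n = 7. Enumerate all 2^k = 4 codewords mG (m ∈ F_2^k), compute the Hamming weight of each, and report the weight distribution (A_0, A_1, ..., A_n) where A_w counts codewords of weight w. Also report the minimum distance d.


Weight distribution: A_0 = 1, A_1 = 1, A_4 = 1, A_5 = 1. Minimum distance d = 1.

Enumerate all 2^2 = 4 messages m ∈ F_2^2.
For each, compute codeword c = mG in F_2^7, then tally its weight.
  m = 00 → c = 0000000, weight = 0.
  m = 10 → c = 0110111, weight = 5.
  m = 01 → c = 0110110, weight = 4.
  m = 11 → c = 0000001, weight = 1.
Tally weights:
  weight 0: 1 codewords.
  weight 1: 1 codewords.
  weight 4: 1 codewords.
  weight 5: 1 codewords.
Minimum distance d = smallest w > 0 with A_w > 0 = 1.
Sanity: Σ A_w = 4 = 2^2 = 4 ✓.


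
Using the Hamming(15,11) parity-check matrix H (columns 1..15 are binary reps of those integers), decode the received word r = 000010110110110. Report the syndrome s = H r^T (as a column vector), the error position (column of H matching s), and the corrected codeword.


s = (1, 0, 0, 0)^T, error position = 8, corrected codeword c = 000010100110110

Compute s = H r^T mod 2 one row at a time:
  s_1 = 1 + 0 + 1 + 1 + 0 + 1 + 1 + 0 = 5 ≡ 1 (mod 2).
  s_2 = 0 + 1 + 0 + 1 + 0 + 1 + 1 + 0 = 4 ≡ 0 (mod 2).
  s_3 = 0 + 0 + 0 + 1 + 1 + 1 + 1 + 0 = 4 ≡ 0 (mod 2).
  s_4 = 0 + 0 + 1 + 1 + 0 + 1 + 1 + 0 = 4 ≡ 0 (mod 2).
s = (1, 0, 0, 0)^T — this equals column 8 of H (binary 1000), so error is at position 8.
Correct: flip bit 8 of r = 000010110110110 to get c = 000010100110110.


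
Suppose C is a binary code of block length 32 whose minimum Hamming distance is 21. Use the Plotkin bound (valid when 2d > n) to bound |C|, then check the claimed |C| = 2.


Plotkin bound M ≤ 4; given |C| = 2 ≤ bound (satisfied).

Check applicability: 2d = 42, n = 32.
2d − n = 10 > 0, so Plotkin applies.
Compute d/(2d−n) = 21/10 ≈ 2.1000.
⌊d/(2d−n)⌋ = 2.
Plotkin bound: M ≤ 2·2 = 4.
Given |C| = 2, check: satisfied.
This |C| is below the Plotkin bound.


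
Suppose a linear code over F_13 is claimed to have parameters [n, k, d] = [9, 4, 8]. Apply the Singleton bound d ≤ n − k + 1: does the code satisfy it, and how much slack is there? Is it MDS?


Singleton RHS = n − k + 1 = 6, slack = -2, bound violated (no such code; not MDS).

Singleton bound: d ≤ n − k + 1.
Here n = 9, k = 4, so n − k + 1 = 6.
Given d = 8, check d ≤ 6: NO.
Slack = (n − k + 1) − d = -2.
The slack is negative: d = 8 exceeds n − k + 1 = 6 by 2, so the Singleton bound is violated and no linear [9, 4, 8]_13 code can exist. In particular it is not MDS (MDS requires d = n − k + 1 exactly).
Description: the claimed parameters are [9, 4, 8]_13; such a code would be impossible (violates the Singleton bound).


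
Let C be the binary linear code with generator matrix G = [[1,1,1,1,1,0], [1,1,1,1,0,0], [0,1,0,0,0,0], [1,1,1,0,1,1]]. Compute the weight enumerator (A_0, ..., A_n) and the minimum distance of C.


Weight distribution: A_0 = 1, A_1 = 2, A_2 = 2, A_3 = 4, A_4 = 5, A_5 = 2. Minimum distance d = 1.

Enumerate all 2^4 = 16 messages m ∈ F_2^4.
For each, compute codeword c = mG in F_2^6, then tally its weight.
  m = 0000 → c = 000000, weight = 0.
  m = 1000 → c = 111110, weight = 5.
  m = 0100 → c = 111100, weight = 4.
  m = 1100 → c = 000010, weight = 1.
  m = 0010 → c = 010000, weight = 1.
  m = 1010 → c = 101110, weight = 4.
  m = 0110 → c = 101100, weight = 3.
  m = 1110 → c = 010010, weight = 2.
  m = 0001 → c = 111011, weight = 5.
  m = 1001 → c = 000101, weight = 2.
  m = 0101 → c = 000111, weight = 3.
  m = 1101 → c = 111001, weight = 4.
  m = 0011 → c = 101011, weight = 4.
  m = 1011 → c = 010101, weight = 3.
  m = 0111 → c = 010111, weight = 4.
  m = 1111 → c = 101001, weight = 3.
Tally weights:
  weight 0: 1 codewords.
  weight 1: 2 codewords.
  weight 2: 2 codewords.
  weight 3: 4 codewords.
  weight 4: 5 codewords.
  weight 5: 2 codewords.
Minimum distance d = smallest w > 0 with A_w > 0 = 1.
Sanity: Σ A_w = 16 = 2^4 = 16 ✓.
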